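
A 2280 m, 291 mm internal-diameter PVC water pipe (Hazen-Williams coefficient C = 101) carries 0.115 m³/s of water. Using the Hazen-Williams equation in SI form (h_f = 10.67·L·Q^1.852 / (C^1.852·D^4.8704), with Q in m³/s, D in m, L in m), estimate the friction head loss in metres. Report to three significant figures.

h_f = 10.67·2280·0.115^1.852 / (101^1.852·0.291^4.8704) = 35.12 m

h_f ≈ 35.1 m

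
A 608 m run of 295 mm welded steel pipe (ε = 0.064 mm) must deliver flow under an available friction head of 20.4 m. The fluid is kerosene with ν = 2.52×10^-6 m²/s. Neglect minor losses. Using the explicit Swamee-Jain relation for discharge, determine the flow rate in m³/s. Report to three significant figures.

Q ≈ 0.239 m³/s

Swamee-Jain (Type II): Q = -0.965·√(gD⁵h_f/L)·ln[ε/(3.7D) + √(3.17ν²L/(gD³h_f))]
√(gD⁵h_f/L) = √(9.81·0.295⁵·20.4/608) = 0.02712
ε/(3.7D) = 5.86×10^-5; √(3.17ν²L/(gD³h_f)) = 4.88×10^-5
Q = -0.965·0.02712·ln(1.074×10^-4) = 0.2391 m³/s
Check: V = 3.50 m/s, Re = 4.10×10^5, f = 0.01594, h_f = 20.5 m ≈ 20.4 m ✓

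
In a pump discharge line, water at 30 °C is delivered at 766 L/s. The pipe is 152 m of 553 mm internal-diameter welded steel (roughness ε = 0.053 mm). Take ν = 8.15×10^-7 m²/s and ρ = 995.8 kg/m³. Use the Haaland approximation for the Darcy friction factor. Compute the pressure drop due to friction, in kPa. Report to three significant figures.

V = 4Q/(πD²) = 4·0.766/(π·0.553²) = 3.189 m/s
Re = VD/ν = 3.189·0.553/8.15×10^-7 = 2.16×10^6 → turbulent
ε/D = 0.053/553 = 9.58×10^-5
Haaland: f = 0.01261
h_f = f(L/D)V²/(2g) = 0.01261·(152/0.553)·3.189²/(2·9.81) = 1.797 m
Δp = ρg·h_f = 995.8·9.81·1.797 = 17.55 kPa

Δp ≈ 17.6 kPa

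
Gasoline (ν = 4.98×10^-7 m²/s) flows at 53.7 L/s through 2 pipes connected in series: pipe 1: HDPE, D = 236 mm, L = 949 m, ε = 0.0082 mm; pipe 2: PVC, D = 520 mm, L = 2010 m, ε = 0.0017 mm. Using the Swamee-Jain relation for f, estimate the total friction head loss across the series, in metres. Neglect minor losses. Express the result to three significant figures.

H ≈ 4.30 m

Pipe 1: V = 1.228 m/s, Re = 5.82×10^5, ε/D = 3.47×10^-5, f = 0.01332, h_1 = f(L/D)V²/2g = 4.115 m
Pipe 2: V = 0.2529 m/s, Re = 2.64×10^5, ε/D = 3.27×10^-6, f = 0.01476, h_2 = f(L/D)V²/2g = 0.1859 m
Series → Q common, losses add: H = Σh = 4.301 m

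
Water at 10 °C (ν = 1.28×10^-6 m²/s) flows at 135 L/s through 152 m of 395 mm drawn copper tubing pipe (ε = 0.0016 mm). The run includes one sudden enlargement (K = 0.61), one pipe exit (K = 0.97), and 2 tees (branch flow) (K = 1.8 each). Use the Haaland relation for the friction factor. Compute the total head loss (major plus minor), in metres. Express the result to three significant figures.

V = 4Q/(πD²) = 1.102 m/s; V²/2g = 0.06186 m
Re = 3.40×10^5, ε/D = 4.05×10^-6 → f = 0.01405 (Haaland)
Major: h_f = f(L/D)·V²/2g = 0.01405·384.8·0.06186 = 0.3344 m
Minor: ΣK = 5.18; h_m = ΣK·V²/2g = 0.3204 m
Total H_L = 0.3344 + 0.3204 = 0.6548 m

H_L ≈ 0.655 m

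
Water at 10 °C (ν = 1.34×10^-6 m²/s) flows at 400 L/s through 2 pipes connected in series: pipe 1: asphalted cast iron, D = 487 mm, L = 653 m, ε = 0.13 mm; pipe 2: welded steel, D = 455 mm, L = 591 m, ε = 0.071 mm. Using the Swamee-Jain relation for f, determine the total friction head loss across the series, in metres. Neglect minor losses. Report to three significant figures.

H ≈ 10.7 m

Pipe 1: V = 2.147 m/s, Re = 7.80×10^5, ε/D = 2.67×10^-4, f = 0.01565, h_1 = f(L/D)V²/2g = 4.932 m
Pipe 2: V = 2.460 m/s, Re = 8.35×10^5, ε/D = 1.56×10^-4, f = 0.01444, h_2 = f(L/D)V²/2g = 5.785 m
Series → Q common, losses add: H = Σh = 10.72 m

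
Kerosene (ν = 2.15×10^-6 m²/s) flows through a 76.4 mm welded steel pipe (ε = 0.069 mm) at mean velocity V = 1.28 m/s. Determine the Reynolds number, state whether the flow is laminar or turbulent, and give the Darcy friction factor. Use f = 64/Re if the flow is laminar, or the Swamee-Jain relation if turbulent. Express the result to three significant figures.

Re ≈ 4.55×10^4; turbulent; f ≈ 0.0242

Re = VD/ν = 1.280·0.0764/2.15×10^-6 = 4.55×10^4
Re > 4000 → turbulent; ε/D = 9.03×10^-4
Swamee-Jain: f = 0.02422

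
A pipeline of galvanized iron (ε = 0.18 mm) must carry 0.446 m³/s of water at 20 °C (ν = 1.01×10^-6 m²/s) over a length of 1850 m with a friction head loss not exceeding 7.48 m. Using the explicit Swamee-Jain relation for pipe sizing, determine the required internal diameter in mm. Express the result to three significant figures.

D ≈ 587 mm

Swamee-Jain (Type III): D = 0.66·[ε^1.25·(LQ²/(gh_f))^4.75 + ν·Q^9.4·(L/(gh_f))^5.2]^0.04
LQ²/(gh_f) = 5.015; L/(gh_f) = 25.21
Term 1 = ε^1.25·(…)^4.75 = 0.0442; Term 2 = ν·Q^9.4·(…)^5.2 = 0.00992
D = 0.66·(0.0442 + 0.00992)^0.04 = 0.5873 m = 587 mm
Check: V = 1.65 m/s, Re = 9.57×10^5, f = 0.01584, h_f = 6.89 m ≈ 7.48 m ✓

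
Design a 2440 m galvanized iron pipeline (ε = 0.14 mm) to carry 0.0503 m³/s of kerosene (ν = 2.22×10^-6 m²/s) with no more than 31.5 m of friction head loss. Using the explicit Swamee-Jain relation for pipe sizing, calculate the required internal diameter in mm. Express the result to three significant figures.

D ≈ 205 mm

Swamee-Jain (Type III): D = 0.66·[ε^1.25·(LQ²/(gh_f))^4.75 + ν·Q^9.4·(L/(gh_f))^5.2]^0.04
LQ²/(gh_f) = 0.01998; L/(gh_f) = 7.896
Term 1 = ε^1.25·(…)^4.75 = 1.29×10^-13; Term 2 = ν·Q^9.4·(…)^5.2 = 6.42×10^-14
D = 0.66·(1.29×10^-13 + 6.42×10^-14)^0.04 = 0.2046 m = 205 mm
Check: V = 1.53 m/s, Re = 1.41×10^5, f = 0.02044, h_f = 29.1 m ≈ 31.5 m ✓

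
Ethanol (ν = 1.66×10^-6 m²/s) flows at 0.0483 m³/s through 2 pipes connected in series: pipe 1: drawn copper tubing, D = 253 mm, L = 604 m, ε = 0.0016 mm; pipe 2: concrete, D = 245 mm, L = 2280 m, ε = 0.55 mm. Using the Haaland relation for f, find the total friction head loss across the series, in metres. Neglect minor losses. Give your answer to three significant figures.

Pipe 1: V = 0.9608 m/s, Re = 1.46×10^5, ε/D = 6.32×10^-6, f = 0.01651, h_1 = f(L/D)V²/2g = 1.855 m
Pipe 2: V = 1.025 m/s, Re = 1.51×10^5, ε/D = 0.00224, f = 0.02516, h_2 = f(L/D)V²/2g = 12.52 m
Series → Q common, losses add: H = Σh = 14.38 m

H ≈ 14.4 m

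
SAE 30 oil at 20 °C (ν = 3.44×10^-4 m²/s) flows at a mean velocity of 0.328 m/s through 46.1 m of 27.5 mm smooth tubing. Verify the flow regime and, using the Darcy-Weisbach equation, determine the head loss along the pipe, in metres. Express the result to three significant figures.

h_f ≈ 22.4 m

Re = VD/ν = 0.328·0.02750/3.44×10^-4 = 26.2 → laminar (Re < 2300)
f = 64/Re = 2.441
h_f = f(L/D)V²/(2g) = 2.441·(46.1/0.02750)·0.328²/(2·9.81) = 22.44 m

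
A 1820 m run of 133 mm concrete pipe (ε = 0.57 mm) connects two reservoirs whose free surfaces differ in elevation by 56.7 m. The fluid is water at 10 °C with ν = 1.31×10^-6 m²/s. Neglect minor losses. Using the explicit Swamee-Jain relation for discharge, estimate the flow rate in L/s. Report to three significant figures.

Q ≈ 23.0 L/s

Swamee-Jain (Type II): Q = -0.965·√(gD⁵h_f/L)·ln[ε/(3.7D) + √(3.17ν²L/(gD³h_f))]
√(gD⁵h_f/L) = √(9.81·0.133⁵·56.7/1820) = 0.003566
ε/(3.7D) = 0.00116; √(3.17ν²L/(gD³h_f)) = 8.70×10^-5
Q = -0.965·0.003566·ln(0.001245) = 0.02302 m³/s
Check: V = 1.66 m/s, Re = 1.68×10^5, f = 0.02982, h_f = 57.1 m ≈ 56.7 m ✓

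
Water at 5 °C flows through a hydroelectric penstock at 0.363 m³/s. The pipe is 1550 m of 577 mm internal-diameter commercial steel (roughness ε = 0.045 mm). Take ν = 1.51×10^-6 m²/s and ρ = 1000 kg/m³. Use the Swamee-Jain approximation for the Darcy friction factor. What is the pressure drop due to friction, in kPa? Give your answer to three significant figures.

V = 4Q/(πD²) = 4·0.363/(π·0.577²) = 1.388 m/s
Re = VD/ν = 1.388·0.577/1.51×10^-6 = 5.30×10^5 → turbulent
ε/D = 0.045/577 = 7.80×10^-5
Swamee-Jain: f = 0.01410
h_f = f(L/D)V²/(2g) = 0.01410·(1550/0.577)·1.388²/(2·9.81) = 3.720 m
Δp = ρg·h_f = 1000·9.81·3.720 = 36.49 kPa

Δp ≈ 36.5 kPa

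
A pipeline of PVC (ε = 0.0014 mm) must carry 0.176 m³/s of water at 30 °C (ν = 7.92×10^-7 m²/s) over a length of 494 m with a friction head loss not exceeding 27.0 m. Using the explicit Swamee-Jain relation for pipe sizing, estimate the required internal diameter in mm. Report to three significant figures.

D ≈ 223 mm

Swamee-Jain (Type III): D = 0.66·[ε^1.25·(LQ²/(gh_f))^4.75 + ν·Q^9.4·(L/(gh_f))^5.2]^0.04
LQ²/(gh_f) = 0.05777; L/(gh_f) = 1.865
Term 1 = ε^1.25·(…)^4.75 = 6.32×10^-14; Term 2 = ν·Q^9.4·(…)^5.2 = 1.64×10^-12
D = 0.66·(6.32×10^-14 + 1.64×10^-12)^0.04 = 0.2232 m = 223 mm
Check: V = 4.50 m/s, Re = 1.27×10^6, f = 0.01134, h_f = 25.9 m ≈ 27.0 m ✓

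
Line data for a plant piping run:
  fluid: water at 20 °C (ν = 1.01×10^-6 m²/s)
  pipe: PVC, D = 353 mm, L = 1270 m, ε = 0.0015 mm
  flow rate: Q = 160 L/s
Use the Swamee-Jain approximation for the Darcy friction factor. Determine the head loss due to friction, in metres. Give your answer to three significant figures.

V = 4Q/(πD²) = 4·0.160/(π·0.353²) = 1.635 m/s
Re = VD/ν = 1.635·0.353/1.01×10^-6 = 5.71×10^5 → turbulent
ε/D = 0.0015/353 = 4.25×10^-6
Swamee-Jain: f = 0.01286
h_f = f(L/D)V²/(2g) = 0.01286·(1270/0.353)·1.635²/(2·9.81) = 6.302 m

h_f ≈ 6.30 m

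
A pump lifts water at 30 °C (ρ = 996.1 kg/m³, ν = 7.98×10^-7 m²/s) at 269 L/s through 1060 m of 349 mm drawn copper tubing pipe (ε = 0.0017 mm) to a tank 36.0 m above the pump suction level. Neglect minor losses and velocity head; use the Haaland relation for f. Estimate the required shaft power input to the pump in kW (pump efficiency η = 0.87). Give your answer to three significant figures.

P_shaft ≈ 151 kW

V = 4Q/(πD²) = 2.812 m/s; Re = 1.23×10^6; ε/D = 4.87×10^-6; f = 0.01129
h_f = f(L/D)V²/2g = 13.82 m
Total head H = z + h_f = 36.0 + 13.82 = 49.82 m
P_hyd = ρgQH = 996.1·9.81·0.269·49.82 = 131.0 kW
P_shaft = P_hyd/η = 131.0/0.87 = 150.5 kW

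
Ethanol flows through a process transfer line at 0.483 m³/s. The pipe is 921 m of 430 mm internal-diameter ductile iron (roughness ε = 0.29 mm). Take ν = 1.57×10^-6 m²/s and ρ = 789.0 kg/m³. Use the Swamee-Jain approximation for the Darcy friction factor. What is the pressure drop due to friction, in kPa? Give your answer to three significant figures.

Δp ≈ 172 kPa

V = 4Q/(πD²) = 4·0.483/(π·0.430²) = 3.326 m/s
Re = VD/ν = 3.326·0.430/1.57×10^-6 = 9.11×10^5 → turbulent
ε/D = 0.29/430 = 6.74×10^-4
Swamee-Jain: f = 0.01842
h_f = f(L/D)V²/(2g) = 0.01842·(921/0.430)·3.326²/(2·9.81) = 22.25 m
Δp = ρg·h_f = 789.0·9.81·22.25 = 172.2 kPa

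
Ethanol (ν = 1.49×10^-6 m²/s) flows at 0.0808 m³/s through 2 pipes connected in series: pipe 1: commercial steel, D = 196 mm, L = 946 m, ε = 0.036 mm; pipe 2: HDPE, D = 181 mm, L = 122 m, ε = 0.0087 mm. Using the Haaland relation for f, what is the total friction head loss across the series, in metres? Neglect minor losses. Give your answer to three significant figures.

H ≈ 32.4 m

Pipe 1: V = 2.678 m/s, Re = 3.52×10^5, ε/D = 1.84×10^-4, f = 0.01565, h_1 = f(L/D)V²/2g = 27.62 m
Pipe 2: V = 3.140 m/s, Re = 3.81×10^5, ε/D = 4.81×10^-5, f = 0.01421, h_2 = f(L/D)V²/2g = 4.814 m
Series → Q common, losses add: H = Σh = 32.43 m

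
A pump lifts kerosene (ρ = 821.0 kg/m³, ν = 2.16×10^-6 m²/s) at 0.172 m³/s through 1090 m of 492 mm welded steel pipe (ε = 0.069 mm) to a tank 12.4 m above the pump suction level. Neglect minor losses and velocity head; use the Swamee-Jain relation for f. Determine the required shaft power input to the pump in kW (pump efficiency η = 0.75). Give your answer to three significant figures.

P_shaft ≈ 25.7 kW

V = 4Q/(πD²) = 0.9047 m/s; Re = 2.06×10^5; ε/D = 1.40×10^-4; f = 0.01663
h_f = f(L/D)V²/2g = 1.537 m
Total head H = z + h_f = 12.4 + 1.537 = 13.94 m
P_hyd = ρgQH = 821.0·9.81·0.172·13.94 = 19.31 kW
P_shaft = P_hyd/η = 19.31/0.75 = 25.74 kW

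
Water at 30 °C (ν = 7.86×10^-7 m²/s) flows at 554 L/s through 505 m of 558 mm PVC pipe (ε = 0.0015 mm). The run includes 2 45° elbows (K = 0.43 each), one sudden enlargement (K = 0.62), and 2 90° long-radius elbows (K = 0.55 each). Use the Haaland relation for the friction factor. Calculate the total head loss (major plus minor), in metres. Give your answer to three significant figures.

H_L ≈ 3.23 m

V = 4Q/(πD²) = 2.265 m/s; V²/2g = 0.2616 m
Re = 1.61×10^6, ε/D = 2.69×10^-6 → f = 0.01077 (Haaland)
Major: h_f = f(L/D)·V²/2g = 0.01077·905.0·0.2616 = 2.551 m
Minor: ΣK = 2.58; h_m = ΣK·V²/2g = 0.6749 m
Total H_L = 2.551 + 0.6749 = 3.225 m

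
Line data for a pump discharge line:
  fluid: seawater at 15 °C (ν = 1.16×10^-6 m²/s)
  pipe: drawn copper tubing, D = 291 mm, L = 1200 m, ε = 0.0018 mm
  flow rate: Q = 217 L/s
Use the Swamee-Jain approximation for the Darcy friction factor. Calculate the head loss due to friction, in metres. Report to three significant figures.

h_f ≈ 27.2 m

V = 4Q/(πD²) = 4·0.217/(π·0.291²) = 3.263 m/s
Re = VD/ν = 3.263·0.291/1.16×10^-6 = 8.19×10^5 → turbulent
ε/D = 0.0018/291 = 6.19×10^-6
Swamee-Jain: f = 0.01214
h_f = f(L/D)V²/(2g) = 0.01214·(1200/0.291)·3.263²/(2·9.81) = 27.17 m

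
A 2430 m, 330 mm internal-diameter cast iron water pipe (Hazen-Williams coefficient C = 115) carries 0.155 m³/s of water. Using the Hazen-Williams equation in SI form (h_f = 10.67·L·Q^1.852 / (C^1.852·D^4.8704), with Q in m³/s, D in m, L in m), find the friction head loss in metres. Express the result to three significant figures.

h_f ≈ 27.7 m

h_f = 10.67·2430·0.155^1.852 / (115^1.852·0.330^4.8704) = 27.73 m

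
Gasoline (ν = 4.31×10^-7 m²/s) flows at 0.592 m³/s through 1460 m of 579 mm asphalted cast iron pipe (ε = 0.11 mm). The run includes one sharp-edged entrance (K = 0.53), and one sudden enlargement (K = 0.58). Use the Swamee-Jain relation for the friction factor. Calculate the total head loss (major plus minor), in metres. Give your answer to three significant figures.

V = 4Q/(πD²) = 2.248 m/s; V²/2g = 0.2577 m
Re = 3.02×10^6, ε/D = 1.90×10^-4 → f = 0.01402 (Swamee-Jain)
Major: h_f = f(L/D)·V²/2g = 0.01402·2522·0.2577 = 9.107 m
Minor: ΣK = 1.11; h_m = ΣK·V²/2g = 0.2860 m
Total H_L = 9.107 + 0.2860 = 9.393 m

H_L ≈ 9.39 m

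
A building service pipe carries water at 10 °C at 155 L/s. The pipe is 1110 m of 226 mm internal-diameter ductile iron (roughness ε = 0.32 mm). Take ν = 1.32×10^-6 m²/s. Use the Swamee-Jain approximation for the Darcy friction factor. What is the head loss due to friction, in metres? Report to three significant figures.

h_f ≈ 81.7 m

V = 4Q/(πD²) = 4·0.155/(π·0.226²) = 3.864 m/s
Re = VD/ν = 3.864·0.226/1.32×10^-6 = 6.62×10^5 → turbulent
ε/D = 0.32/226 = 0.00142
Swamee-Jain: f = 0.02187
h_f = f(L/D)V²/(2g) = 0.02187·(1110/0.226)·3.864²/(2·9.81) = 81.73 m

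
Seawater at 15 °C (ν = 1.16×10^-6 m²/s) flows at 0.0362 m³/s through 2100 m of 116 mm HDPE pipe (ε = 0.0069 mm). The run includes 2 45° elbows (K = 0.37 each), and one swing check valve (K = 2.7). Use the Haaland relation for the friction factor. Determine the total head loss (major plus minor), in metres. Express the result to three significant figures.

V = 4Q/(πD²) = 3.425 m/s; V²/2g = 0.5980 m
Re = 3.43×10^5, ε/D = 5.95×10^-5 → f = 0.01456 (Haaland)
Major: h_f = f(L/D)·V²/2g = 0.01456·18103·0.5980 = 157.7 m
Minor: ΣK = 3.44; h_m = ΣK·V²/2g = 2.057 m
Total H_L = 157.7 + 2.057 = 159.7 m

H_L ≈ 160 m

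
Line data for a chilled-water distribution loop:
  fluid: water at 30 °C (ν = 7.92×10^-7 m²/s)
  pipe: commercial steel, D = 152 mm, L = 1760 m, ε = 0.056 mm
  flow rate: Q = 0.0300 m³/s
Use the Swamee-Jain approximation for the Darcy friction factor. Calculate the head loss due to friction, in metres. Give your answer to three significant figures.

h_f ≈ 28.1 m

V = 4Q/(πD²) = 4·0.0300/(π·0.152²) = 1.653 m/s
Re = VD/ν = 1.653·0.152/7.92×10^-7 = 3.17×10^5 → turbulent
ε/D = 0.056/152 = 3.68×10^-4
Swamee-Jain: f = 0.01744
h_f = f(L/D)V²/(2g) = 0.01744·(1760/0.152)·1.653²/(2·9.81) = 28.14 m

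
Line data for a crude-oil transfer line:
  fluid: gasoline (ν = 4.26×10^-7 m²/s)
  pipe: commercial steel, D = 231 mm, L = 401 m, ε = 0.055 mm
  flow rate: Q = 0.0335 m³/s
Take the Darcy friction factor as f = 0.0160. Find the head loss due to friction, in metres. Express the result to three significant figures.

h_f ≈ 0.905 m

V = 4Q/(πD²) = 4·0.0335/(π·0.231²) = 0.7993 m/s
h_f = f(L/D)V²/(2g) = 0.01600·(401/0.231)·0.7993²/(2·9.81) = 0.9045 m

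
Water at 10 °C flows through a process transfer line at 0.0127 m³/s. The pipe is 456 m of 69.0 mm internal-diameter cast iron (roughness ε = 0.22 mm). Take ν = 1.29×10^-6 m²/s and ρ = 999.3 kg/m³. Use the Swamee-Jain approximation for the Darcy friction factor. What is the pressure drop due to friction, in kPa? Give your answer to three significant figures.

Δp ≈ 1050 kPa

V = 4Q/(πD²) = 4·0.0127/(π·0.0690²) = 3.396 m/s
Re = VD/ν = 3.396·0.0690/1.29×10^-6 = 1.82×10^5 → turbulent
ε/D = 0.22/69.0 = 0.00319
Swamee-Jain: f = 0.02752
h_f = f(L/D)V²/(2g) = 0.02752·(456/0.0690)·3.396²/(2·9.81) = 106.9 m
Δp = ρg·h_f = 999.3·9.81·106.9 = 1048 kPa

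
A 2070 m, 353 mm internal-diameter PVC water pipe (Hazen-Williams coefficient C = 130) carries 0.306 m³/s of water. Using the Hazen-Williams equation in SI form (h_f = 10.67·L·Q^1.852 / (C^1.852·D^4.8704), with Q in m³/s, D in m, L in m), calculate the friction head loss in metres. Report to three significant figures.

h_f = 10.67·2070·0.306^1.852 / (130^1.852·0.353^4.8704) = 47.77 m

h_f ≈ 47.8 m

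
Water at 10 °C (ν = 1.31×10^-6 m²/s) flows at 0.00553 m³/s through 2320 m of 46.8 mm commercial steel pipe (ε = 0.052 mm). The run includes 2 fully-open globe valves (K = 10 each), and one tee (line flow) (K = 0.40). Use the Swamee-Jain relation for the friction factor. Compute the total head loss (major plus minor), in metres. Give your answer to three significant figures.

H_L ≈ 597 m

V = 4Q/(πD²) = 3.215 m/s; V²/2g = 0.5267 m
Re = 1.15×10^5, ε/D = 0.00111 → f = 0.02245 (Swamee-Jain)
Major: h_f = f(L/D)·V²/2g = 0.02245·49573·0.5267 = 586.3 m
Minor: ΣK = 20.4; h_m = ΣK·V²/2g = 10.75 m
Total H_L = 586.3 + 10.75 = 597.1 m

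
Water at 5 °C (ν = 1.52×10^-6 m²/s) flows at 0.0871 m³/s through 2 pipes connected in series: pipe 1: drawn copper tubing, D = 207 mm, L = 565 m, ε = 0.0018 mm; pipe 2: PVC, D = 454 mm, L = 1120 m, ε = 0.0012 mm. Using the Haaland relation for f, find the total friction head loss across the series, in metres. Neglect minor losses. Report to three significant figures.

Pipe 1: V = 2.588 m/s, Re = 3.52×10^5, ε/D = 8.70×10^-6, f = 0.01400, h_1 = f(L/D)V²/2g = 13.04 m
Pipe 2: V = 0.5380 m/s, Re = 1.61×10^5, ε/D = 2.64×10^-6, f = 0.01619, h_2 = f(L/D)V²/2g = 0.5895 m
Series → Q common, losses add: H = Σh = 13.63 m

H ≈ 13.6 m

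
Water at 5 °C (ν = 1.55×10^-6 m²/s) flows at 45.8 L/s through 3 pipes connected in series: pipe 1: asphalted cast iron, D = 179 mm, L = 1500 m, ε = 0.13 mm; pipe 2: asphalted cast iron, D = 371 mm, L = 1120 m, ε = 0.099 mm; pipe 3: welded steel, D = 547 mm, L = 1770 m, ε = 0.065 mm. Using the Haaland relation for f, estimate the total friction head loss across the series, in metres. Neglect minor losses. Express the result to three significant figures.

Pipe 1: V = 1.820 m/s, Re = 2.10×10^5, ε/D = 7.26×10^-4, f = 0.01968, h_1 = f(L/D)V²/2g = 27.84 m
Pipe 2: V = 0.4237 m/s, Re = 1.01×10^5, ε/D = 2.67×10^-4, f = 0.01900, h_2 = f(L/D)V²/2g = 0.5248 m
Pipe 3: V = 0.1949 m/s, Re = 6.88×10^4, ε/D = 1.19×10^-4, f = 0.01972, h_3 = f(L/D)V²/2g = 0.1235 m
Series → Q common, losses add: H = Σh = 28.49 m

H ≈ 28.5 m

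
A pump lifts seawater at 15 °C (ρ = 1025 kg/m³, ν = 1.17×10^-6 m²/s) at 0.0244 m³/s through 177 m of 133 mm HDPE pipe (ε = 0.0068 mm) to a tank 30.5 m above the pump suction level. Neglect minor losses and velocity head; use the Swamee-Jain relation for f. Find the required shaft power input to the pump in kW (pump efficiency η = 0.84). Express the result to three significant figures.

P_shaft ≈ 9.89 kW

V = 4Q/(πD²) = 1.756 m/s; Re = 2.00×10^5; ε/D = 5.11×10^-5; f = 0.01599
h_f = f(L/D)V²/2g = 3.346 m
Total head H = z + h_f = 30.5 + 3.346 = 33.85 m
P_hyd = ρgQH = 1025·9.81·0.0244·33.85 = 8.304 kW
P_shaft = P_hyd/η = 8.304/0.84 = 9.886 kW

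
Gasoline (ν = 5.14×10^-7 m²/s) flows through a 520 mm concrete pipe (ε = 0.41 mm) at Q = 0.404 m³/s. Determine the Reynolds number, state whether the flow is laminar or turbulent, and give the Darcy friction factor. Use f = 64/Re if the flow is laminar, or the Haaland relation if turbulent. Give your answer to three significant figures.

Re ≈ 1.92×10^6; turbulent; f ≈ 0.0188

V = 4Q/(πD²) = 1.902 m/s
Re = VD/ν = 1.902·0.520/5.14×10^-7 = 1.92×10^6
Re > 4000 → turbulent; ε/D = 7.88×10^-4
Haaland: f = 0.01875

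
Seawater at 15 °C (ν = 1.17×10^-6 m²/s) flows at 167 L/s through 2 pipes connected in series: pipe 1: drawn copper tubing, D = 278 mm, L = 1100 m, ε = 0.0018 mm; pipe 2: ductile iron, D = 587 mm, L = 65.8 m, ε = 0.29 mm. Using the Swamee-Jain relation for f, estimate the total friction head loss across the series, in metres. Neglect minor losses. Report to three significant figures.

H ≈ 19.3 m

Pipe 1: V = 2.751 m/s, Re = 6.54×10^5, ε/D = 6.47×10^-6, f = 0.01261, h_1 = f(L/D)V²/2g = 19.25 m
Pipe 2: V = 0.6171 m/s, Re = 3.10×10^5, ε/D = 4.94×10^-4, f = 0.01825, h_2 = f(L/D)V²/2g = 0.03971 m
Series → Q common, losses add: H = Σh = 19.29 m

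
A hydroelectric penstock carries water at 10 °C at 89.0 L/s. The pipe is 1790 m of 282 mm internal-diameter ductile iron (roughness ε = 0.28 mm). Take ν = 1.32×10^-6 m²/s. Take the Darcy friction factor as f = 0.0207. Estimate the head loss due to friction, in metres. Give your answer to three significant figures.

h_f ≈ 13.6 m

V = 4Q/(πD²) = 4·0.0890/(π·0.282²) = 1.425 m/s
h_f = f(L/D)V²/(2g) = 0.02070·(1790/0.282)·1.425²/(2·9.81) = 13.60 m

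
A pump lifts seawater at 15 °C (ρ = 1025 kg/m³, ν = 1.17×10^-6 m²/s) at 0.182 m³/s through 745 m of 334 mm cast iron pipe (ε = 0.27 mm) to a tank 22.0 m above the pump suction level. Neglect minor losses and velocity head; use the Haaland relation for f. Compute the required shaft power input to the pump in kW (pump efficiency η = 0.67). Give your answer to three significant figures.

V = 4Q/(πD²) = 2.077 m/s; Re = 5.93×10^5; ε/D = 8.08×10^-4; f = 0.01921
h_f = f(L/D)V²/2g = 9.423 m
Total head H = z + h_f = 22.0 + 9.423 = 31.42 m
P_hyd = ρgQH = 1025·9.81·0.182·31.42 = 57.51 kW
P_shaft = P_hyd/η = 57.51/0.67 = 85.83 kW

P_shaft ≈ 85.8 kW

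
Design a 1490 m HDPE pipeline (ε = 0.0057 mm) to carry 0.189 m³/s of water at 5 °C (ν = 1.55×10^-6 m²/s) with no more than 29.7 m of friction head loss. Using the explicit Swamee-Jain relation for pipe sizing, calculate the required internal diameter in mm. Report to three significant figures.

D ≈ 291 mm

Swamee-Jain (Type III): D = 0.66·[ε^1.25·(LQ²/(gh_f))^4.75 + ν·Q^9.4·(L/(gh_f))^5.2]^0.04
LQ²/(gh_f) = 0.1827; L/(gh_f) = 5.114
Term 1 = ε^1.25·(…)^4.75 = 8.67×10^-11; Term 2 = ν·Q^9.4·(…)^5.2 = 1.19×10^-9
D = 0.66·(8.67×10^-11 + 1.19×10^-9)^0.04 = 0.2909 m = 291 mm
Check: V = 2.84 m/s, Re = 5.34×10^5, f = 0.01326, h_f = 28.0 m ≈ 29.7 m ✓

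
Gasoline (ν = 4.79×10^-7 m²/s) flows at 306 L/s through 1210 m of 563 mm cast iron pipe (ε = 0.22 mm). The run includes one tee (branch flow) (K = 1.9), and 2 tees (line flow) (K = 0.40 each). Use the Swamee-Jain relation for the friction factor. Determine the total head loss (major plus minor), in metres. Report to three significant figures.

V = 4Q/(πD²) = 1.229 m/s; V²/2g = 0.07701 m
Re = 1.44×10^6, ε/D = 3.91×10^-4 → f = 0.01632 (Swamee-Jain)
Major: h_f = f(L/D)·V²/2g = 0.01632·2149·0.07701 = 2.701 m
Minor: ΣK = 2.70; h_m = ΣK·V²/2g = 0.2079 m
Total H_L = 2.701 + 0.2079 = 2.909 m

H_L ≈ 2.91 m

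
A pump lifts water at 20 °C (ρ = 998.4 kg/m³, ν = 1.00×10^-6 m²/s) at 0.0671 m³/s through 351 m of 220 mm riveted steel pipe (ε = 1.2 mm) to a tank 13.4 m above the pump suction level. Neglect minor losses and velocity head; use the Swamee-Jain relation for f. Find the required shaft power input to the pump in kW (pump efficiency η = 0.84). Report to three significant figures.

V = 4Q/(πD²) = 1.765 m/s; Re = 3.88×10^5; ε/D = 0.00545; f = 0.03153
h_f = f(L/D)V²/2g = 7.988 m
Total head H = z + h_f = 13.4 + 7.988 = 21.39 m
P_hyd = ρgQH = 998.4·9.81·0.0671·21.39 = 14.06 kW
P_shaft = P_hyd/η = 14.06/0.84 = 16.73 kW

P_shaft ≈ 16.7 kW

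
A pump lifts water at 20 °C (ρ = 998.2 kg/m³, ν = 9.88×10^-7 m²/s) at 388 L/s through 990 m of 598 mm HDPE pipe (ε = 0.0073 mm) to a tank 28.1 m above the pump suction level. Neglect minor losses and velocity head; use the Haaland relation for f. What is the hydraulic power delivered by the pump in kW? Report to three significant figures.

P_hyd ≈ 114 kW

V = 4Q/(πD²) = 1.381 m/s; Re = 8.36×10^5; ε/D = 1.22×10^-5; f = 0.01214
h_f = f(L/D)V²/2g = 1.955 m
Total head H = z + h_f = 28.1 + 1.955 = 30.05 m
P_hyd = ρgQH = 998.2·9.81·0.388·30.05 = 114.2 kW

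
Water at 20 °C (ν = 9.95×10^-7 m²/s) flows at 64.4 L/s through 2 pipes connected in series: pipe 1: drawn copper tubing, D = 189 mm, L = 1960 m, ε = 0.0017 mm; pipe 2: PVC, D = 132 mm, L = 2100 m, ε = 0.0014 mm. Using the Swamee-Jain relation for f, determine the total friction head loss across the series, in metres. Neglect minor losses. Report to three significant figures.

Pipe 1: V = 2.295 m/s, Re = 4.36×10^5, ε/D = 8.99×10^-6, f = 0.01355, h_1 = f(L/D)V²/2g = 37.74 m
Pipe 2: V = 4.706 m/s, Re = 6.24×10^5, ε/D = 1.06×10^-5, f = 0.01278, h_2 = f(L/D)V²/2g = 229.5 m
Series → Q common, losses add: H = Σh = 267.3 m

H ≈ 267 m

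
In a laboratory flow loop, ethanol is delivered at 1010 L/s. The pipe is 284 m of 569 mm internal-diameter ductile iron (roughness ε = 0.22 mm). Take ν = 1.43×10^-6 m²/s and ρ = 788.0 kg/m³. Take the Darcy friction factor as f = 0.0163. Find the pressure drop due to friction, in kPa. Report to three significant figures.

Δp ≈ 50.6 kPa

V = 4Q/(πD²) = 4·1.01/(π·0.569²) = 3.972 m/s
h_f = f(L/D)V²/(2g) = 0.01630·(284/0.569)·3.972²/(2·9.81) = 6.542 m
Δp = ρg·h_f = 788.0·9.81·6.542 = 50.57 kPa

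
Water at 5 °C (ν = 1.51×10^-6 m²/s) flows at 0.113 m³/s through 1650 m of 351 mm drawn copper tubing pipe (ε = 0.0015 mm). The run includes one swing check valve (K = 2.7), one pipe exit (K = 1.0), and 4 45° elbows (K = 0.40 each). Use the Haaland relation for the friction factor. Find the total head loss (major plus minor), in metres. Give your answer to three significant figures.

H_L ≈ 5.15 m

V = 4Q/(πD²) = 1.168 m/s; V²/2g = 0.06951 m
Re = 2.71×10^5, ε/D = 4.27×10^-6 → f = 0.01465 (Haaland)
Major: h_f = f(L/D)·V²/2g = 0.01465·4701·0.06951 = 4.786 m
Minor: ΣK = 5.30; h_m = ΣK·V²/2g = 0.3684 m
Total H_L = 4.786 + 0.3684 = 5.154 m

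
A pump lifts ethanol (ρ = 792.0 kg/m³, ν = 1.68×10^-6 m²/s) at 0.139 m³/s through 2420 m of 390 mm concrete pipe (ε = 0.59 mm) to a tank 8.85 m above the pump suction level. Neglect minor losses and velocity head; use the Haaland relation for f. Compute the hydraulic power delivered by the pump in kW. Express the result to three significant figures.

V = 4Q/(πD²) = 1.164 m/s; Re = 2.70×10^5; ε/D = 0.00151; f = 0.02253
h_f = f(L/D)V²/2g = 9.646 m
Total head H = z + h_f = 8.85 + 9.646 = 18.50 m
P_hyd = ρgQH = 792.0·9.81·0.139·18.50 = 19.98 kW

P_hyd ≈ 20.0 kW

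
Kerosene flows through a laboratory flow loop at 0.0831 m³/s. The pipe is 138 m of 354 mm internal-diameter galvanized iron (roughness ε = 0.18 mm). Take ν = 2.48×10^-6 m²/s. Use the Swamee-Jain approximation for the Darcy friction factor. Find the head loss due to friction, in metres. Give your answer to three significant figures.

h_f ≈ 0.283 m

V = 4Q/(πD²) = 4·0.0831/(π·0.354²) = 0.8443 m/s
Re = VD/ν = 0.8443·0.354/2.48×10^-6 = 1.21×10^5 → turbulent
ε/D = 0.18/354 = 5.08×10^-4
Swamee-Jain: f = 0.01999
h_f = f(L/D)V²/(2g) = 0.01999·(138/0.354)·0.8443²/(2·9.81) = 0.2832 m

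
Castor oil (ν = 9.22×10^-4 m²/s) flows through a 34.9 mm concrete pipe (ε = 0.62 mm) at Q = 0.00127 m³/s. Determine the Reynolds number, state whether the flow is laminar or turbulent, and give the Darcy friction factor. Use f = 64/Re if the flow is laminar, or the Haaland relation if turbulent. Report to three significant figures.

V = 4Q/(πD²) = 1.328 m/s
Re = VD/ν = 1.328·0.0349/9.22×10^-4 = 50.3
Re < 2300 → laminar → f = 64/Re = 1.274

Re ≈ 50.3; laminar; f = 64/Re ≈ 1.27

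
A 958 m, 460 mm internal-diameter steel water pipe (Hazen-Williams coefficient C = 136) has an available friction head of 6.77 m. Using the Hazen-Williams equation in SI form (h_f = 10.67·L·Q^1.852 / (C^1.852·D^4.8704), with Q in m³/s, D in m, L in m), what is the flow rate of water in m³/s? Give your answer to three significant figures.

Rearranging: Q = [h_f·C^1.852·D^4.8704 / (10.67·L)]^(1/1.852)
Q = [6.77·136^1.852·0.460^4.8704 / (10.67·958)]^0.540 = 0.3390 m³/s

Q ≈ 0.339 m³/s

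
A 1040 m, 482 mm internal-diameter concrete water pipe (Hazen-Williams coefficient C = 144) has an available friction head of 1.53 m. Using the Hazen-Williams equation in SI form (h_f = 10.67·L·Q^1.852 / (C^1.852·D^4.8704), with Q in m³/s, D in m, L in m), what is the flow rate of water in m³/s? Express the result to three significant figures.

Rearranging: Q = [h_f·C^1.852·D^4.8704 / (10.67·L)]^(1/1.852)
Q = [1.53·144^1.852·0.482^4.8704 / (10.67·1040)]^0.540 = 0.1739 m³/s

Q ≈ 0.174 m³/s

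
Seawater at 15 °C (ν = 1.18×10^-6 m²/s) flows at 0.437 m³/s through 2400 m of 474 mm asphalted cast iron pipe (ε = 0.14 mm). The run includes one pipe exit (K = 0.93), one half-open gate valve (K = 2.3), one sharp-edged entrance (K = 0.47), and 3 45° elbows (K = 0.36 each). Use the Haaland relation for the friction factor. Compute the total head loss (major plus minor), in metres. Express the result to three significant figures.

H_L ≈ 26.1 m

V = 4Q/(πD²) = 2.476 m/s; V²/2g = 0.3126 m
Re = 9.95×10^5, ε/D = 2.95×10^-4 → f = 0.01556 (Haaland)
Major: h_f = f(L/D)·V²/2g = 0.01556·5063·0.3126 = 24.63 m
Minor: ΣK = 4.78; h_m = ΣK·V²/2g = 1.494 m
Total H_L = 24.63 + 1.494 = 26.13 m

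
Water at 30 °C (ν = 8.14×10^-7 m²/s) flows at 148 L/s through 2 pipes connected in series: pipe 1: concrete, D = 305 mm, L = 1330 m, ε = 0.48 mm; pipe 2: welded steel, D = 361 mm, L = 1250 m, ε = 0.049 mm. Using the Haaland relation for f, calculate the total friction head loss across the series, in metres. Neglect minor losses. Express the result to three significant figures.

Pipe 1: V = 2.026 m/s, Re = 7.59×10^5, ε/D = 0.00157, f = 0.02229, h_1 = f(L/D)V²/2g = 20.33 m
Pipe 2: V = 1.446 m/s, Re = 6.41×10^5, ε/D = 1.36×10^-4, f = 0.01431, h_2 = f(L/D)V²/2g = 5.280 m
Series → Q common, losses add: H = Σh = 25.61 m

H ≈ 25.6 m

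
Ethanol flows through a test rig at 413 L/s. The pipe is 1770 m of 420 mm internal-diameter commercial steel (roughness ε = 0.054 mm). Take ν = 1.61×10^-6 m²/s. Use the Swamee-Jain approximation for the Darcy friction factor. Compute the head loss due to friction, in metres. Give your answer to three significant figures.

h_f ≈ 27.1 m

V = 4Q/(πD²) = 4·0.413/(π·0.420²) = 2.981 m/s
Re = VD/ν = 2.981·0.420/1.61×10^-6 = 7.78×10^5 → turbulent
ε/D = 0.054/420 = 1.29×10^-4
Swamee-Jain: f = 0.01419
h_f = f(L/D)V²/(2g) = 0.01419·(1770/0.420)·2.981²/(2·9.81) = 27.08 m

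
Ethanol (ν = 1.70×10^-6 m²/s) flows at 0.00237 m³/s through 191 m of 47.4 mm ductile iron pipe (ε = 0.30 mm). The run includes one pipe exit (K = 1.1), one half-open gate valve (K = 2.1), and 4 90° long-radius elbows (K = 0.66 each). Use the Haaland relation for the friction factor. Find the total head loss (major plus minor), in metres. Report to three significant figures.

V = 4Q/(πD²) = 1.343 m/s; V²/2g = 0.09194 m
Re = 3.74×10^4, ε/D = 0.00633 → f = 0.03462 (Haaland)
Major: h_f = f(L/D)·V²/2g = 0.03462·4030·0.09194 = 12.83 m
Minor: ΣK = 5.84; h_m = ΣK·V²/2g = 0.5369 m
Total H_L = 12.83 + 0.5369 = 13.36 m

H_L ≈ 13.4 m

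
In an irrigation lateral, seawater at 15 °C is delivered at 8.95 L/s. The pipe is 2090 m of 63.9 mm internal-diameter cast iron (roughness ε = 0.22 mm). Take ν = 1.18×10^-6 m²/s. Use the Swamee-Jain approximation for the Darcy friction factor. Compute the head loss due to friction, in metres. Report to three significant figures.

V = 4Q/(πD²) = 4·0.00895/(π·0.0639²) = 2.791 m/s
Re = VD/ν = 2.791·0.0639/1.18×10^-6 = 1.51×10^5 → turbulent
ε/D = 0.22/63.9 = 0.00344
Swamee-Jain: f = 0.02822
h_f = f(L/D)V²/(2g) = 0.02822·(2090/0.0639)·2.791²/(2·9.81) = 366.4 m

h_f ≈ 366 m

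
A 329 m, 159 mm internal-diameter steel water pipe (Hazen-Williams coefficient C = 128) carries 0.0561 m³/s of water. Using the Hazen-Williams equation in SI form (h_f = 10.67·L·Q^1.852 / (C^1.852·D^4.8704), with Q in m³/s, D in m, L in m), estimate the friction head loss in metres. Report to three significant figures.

h_f = 10.67·329·0.0561^1.852 / (128^1.852·0.159^4.8704) = 16.42 m

h_f ≈ 16.4 m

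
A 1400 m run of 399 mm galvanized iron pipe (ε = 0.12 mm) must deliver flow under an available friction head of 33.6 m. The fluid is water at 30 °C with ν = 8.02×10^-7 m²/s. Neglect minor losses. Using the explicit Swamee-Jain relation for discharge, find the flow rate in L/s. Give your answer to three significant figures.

Q ≈ 437 L/s

Swamee-Jain (Type II): Q = -0.965·√(gD⁵h_f/L)·ln[ε/(3.7D) + √(3.17ν²L/(gD³h_f))]
√(gD⁵h_f/L) = √(9.81·0.399⁵·33.6/1400) = 0.04879
ε/(3.7D) = 8.13×10^-5; √(3.17ν²L/(gD³h_f)) = 1.17×10^-5
Q = -0.965·0.04879·ln(9.296×10^-5) = 0.4371 m³/s
Check: V = 3.50 m/s, Re = 1.74×10^6, f = 0.01546, h_f = 33.8 m ≈ 33.6 m ✓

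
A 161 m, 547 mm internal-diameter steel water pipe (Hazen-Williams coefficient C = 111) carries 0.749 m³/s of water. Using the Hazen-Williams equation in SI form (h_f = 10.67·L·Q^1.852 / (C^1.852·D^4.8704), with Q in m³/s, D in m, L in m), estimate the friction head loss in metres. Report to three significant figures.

h_f = 10.67·161·0.749^1.852 / (111^1.852·0.547^4.8704) = 3.095 m

h_f ≈ 3.10 m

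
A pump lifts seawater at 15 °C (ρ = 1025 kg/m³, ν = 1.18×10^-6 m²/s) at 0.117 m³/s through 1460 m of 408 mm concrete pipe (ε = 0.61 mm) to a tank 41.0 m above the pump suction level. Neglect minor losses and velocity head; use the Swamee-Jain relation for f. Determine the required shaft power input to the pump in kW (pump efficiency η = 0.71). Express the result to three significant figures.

V = 4Q/(πD²) = 0.8949 m/s; Re = 3.09×10^5; ε/D = 0.00150; f = 0.02257
h_f = f(L/D)V²/2g = 3.297 m
Total head H = z + h_f = 41.0 + 3.297 = 44.30 m
P_hyd = ρgQH = 1025·9.81·0.117·44.30 = 52.11 kW
P_shaft = P_hyd/η = 52.11/0.71 = 73.40 kW

P_shaft ≈ 73.4 kW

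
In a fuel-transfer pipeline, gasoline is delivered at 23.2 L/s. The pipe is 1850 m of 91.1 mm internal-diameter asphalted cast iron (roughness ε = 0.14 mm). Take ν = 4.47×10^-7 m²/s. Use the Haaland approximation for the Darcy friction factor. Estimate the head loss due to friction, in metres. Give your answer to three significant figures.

V = 4Q/(πD²) = 4·0.0232/(π·0.0911²) = 3.559 m/s
Re = VD/ν = 3.559·0.0911/4.47×10^-7 = 7.25×10^5 → turbulent
ε/D = 0.14/91.1 = 0.00154
Haaland: f = 0.02217
h_f = f(L/D)V²/(2g) = 0.02217·(1850/0.0911)·3.559²/(2·9.81) = 290.8 m

h_f ≈ 291 m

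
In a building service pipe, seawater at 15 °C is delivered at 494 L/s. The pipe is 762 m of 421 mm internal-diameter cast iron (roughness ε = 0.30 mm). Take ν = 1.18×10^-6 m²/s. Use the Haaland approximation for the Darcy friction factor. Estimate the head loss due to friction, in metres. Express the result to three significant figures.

V = 4Q/(πD²) = 4·0.494/(π·0.421²) = 3.549 m/s
Re = VD/ν = 3.549·0.421/1.18×10^-6 = 1.27×10^6 → turbulent
ε/D = 0.30/421 = 7.13×10^-4
Haaland: f = 0.01842
h_f = f(L/D)V²/(2g) = 0.01842·(762/0.421)·3.549²/(2·9.81) = 21.40 m

h_f ≈ 21.4 m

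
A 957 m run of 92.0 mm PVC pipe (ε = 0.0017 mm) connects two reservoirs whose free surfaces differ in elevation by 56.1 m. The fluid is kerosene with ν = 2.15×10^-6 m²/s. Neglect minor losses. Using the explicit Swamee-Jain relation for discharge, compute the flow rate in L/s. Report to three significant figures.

Swamee-Jain (Type II): Q = -0.965·√(gD⁵h_f/L)·ln[ε/(3.7D) + √(3.17ν²L/(gD³h_f))]
√(gD⁵h_f/L) = √(9.81·0.0920⁵·56.1/957) = 0.001947
ε/(3.7D) = 4.99×10^-6; √(3.17ν²L/(gD³h_f)) = 1.81×10^-4
Q = -0.965·0.001947·ln(1.859×10^-4) = 0.01614 m³/s
Check: V = 2.43 m/s, Re = 1.04×10^5, f = 0.01784, h_f = 55.7 m ≈ 56.1 m ✓

Q ≈ 16.1 L/s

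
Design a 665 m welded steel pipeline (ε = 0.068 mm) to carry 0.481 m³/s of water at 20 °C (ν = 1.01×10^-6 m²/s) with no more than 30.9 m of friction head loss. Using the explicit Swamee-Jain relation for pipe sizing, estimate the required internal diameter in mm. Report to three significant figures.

Swamee-Jain (Type III): D = 0.66·[ε^1.25·(LQ²/(gh_f))^4.75 + ν·Q^9.4·(L/(gh_f))^5.2]^0.04
LQ²/(gh_f) = 0.5076; L/(gh_f) = 2.194
Term 1 = ε^1.25·(…)^4.75 = 2.46×10^-7; Term 2 = ν·Q^9.4·(…)^5.2 = 6.18×10^-8
D = 0.66·(2.46×10^-7 + 6.18×10^-8)^0.04 = 0.3623 m = 362 mm
Check: V = 4.67 m/s, Re = 1.67×10^6, f = 0.01426, h_f = 29.0 m ≈ 30.9 m ✓

D ≈ 362 mm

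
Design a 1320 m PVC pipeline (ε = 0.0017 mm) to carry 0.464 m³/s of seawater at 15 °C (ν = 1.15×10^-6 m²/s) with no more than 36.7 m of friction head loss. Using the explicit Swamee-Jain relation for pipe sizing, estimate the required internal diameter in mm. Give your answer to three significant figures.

D ≈ 375 mm

Swamee-Jain (Type III): D = 0.66·[ε^1.25·(LQ²/(gh_f))^4.75 + ν·Q^9.4·(L/(gh_f))^5.2]^0.04
LQ²/(gh_f) = 0.7894; L/(gh_f) = 3.666
Term 1 = ε^1.25·(…)^4.75 = 2.00×10^-8; Term 2 = ν·Q^9.4·(…)^5.2 = 7.24×10^-7
D = 0.66·(2.00×10^-8 + 7.24×10^-7)^0.04 = 0.3753 m = 375 mm
Check: V = 4.19 m/s, Re = 1.37×10^6, f = 0.01116, h_f = 35.2 m ≈ 36.7 m ✓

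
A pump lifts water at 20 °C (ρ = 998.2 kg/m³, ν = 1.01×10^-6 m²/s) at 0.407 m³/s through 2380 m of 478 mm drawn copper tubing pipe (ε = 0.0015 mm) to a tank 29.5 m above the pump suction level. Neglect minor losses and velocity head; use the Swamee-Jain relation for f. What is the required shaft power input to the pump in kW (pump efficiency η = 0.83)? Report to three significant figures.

V = 4Q/(πD²) = 2.268 m/s; Re = 1.07×10^6; ε/D = 3.14×10^-6; f = 0.01155
h_f = f(L/D)V²/2g = 15.08 m
Total head H = z + h_f = 29.5 + 15.08 = 44.58 m
P_hyd = ρgQH = 998.2·9.81·0.407·44.58 = 177.7 kW
P_shaft = P_hyd/η = 177.7/0.83 = 214.1 kW

P_shaft ≈ 214 kW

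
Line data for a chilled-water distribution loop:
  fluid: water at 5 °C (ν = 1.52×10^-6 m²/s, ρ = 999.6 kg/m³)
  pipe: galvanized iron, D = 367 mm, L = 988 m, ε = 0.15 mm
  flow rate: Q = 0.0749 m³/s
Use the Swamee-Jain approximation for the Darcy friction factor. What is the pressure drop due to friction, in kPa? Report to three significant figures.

V = 4Q/(πD²) = 4·0.0749/(π·0.367²) = 0.7080 m/s
Re = VD/ν = 0.7080·0.367/1.52×10^-6 = 1.71×10^5 → turbulent
ε/D = 0.15/367 = 4.09×10^-4
Swamee-Jain: f = 0.01874
h_f = f(L/D)V²/(2g) = 0.01874·(988/0.367)·0.7080²/(2·9.81) = 1.289 m
Δp = ρg·h_f = 999.6·9.81·1.289 = 12.64 kPa

Δp ≈ 12.6 kPa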